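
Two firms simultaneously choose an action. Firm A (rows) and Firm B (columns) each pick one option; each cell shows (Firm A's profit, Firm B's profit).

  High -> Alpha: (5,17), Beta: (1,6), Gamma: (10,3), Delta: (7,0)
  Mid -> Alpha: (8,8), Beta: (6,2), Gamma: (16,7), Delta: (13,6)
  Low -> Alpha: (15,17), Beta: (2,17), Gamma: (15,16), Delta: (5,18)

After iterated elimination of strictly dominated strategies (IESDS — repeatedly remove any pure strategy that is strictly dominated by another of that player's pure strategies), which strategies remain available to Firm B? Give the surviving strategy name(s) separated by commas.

For Firm A, Mid strictly dominates High on the remaining columns (Alpha: 8>5, Beta: 6>1, Gamma: 16>10, Delta: 13>7); eliminate High.
For Firm B, Delta strictly dominates Beta on the remaining rows (Mid: 6>2, Low: 18>17); eliminate Beta.
For Firm B, Alpha strictly dominates Gamma on the remaining rows (Mid: 8>7, Low: 17>16); eliminate Gamma.
Among the remaining strategies, none is strictly dominated by another pure strategy of the same player, so the elimination stops.
Surviving strategies — Firm A: {Mid, Low}; Firm B: {Alpha, Delta}.

Alpha, Delta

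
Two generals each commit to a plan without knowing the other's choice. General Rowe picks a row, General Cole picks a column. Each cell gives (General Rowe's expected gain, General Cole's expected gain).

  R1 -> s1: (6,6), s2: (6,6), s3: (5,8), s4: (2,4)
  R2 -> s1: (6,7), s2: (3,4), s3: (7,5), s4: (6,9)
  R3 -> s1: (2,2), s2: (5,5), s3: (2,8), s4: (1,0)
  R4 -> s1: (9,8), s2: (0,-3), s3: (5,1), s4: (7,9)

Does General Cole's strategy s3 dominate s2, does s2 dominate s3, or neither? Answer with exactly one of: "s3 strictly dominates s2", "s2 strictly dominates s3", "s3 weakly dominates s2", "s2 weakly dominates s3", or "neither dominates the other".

s3's payoffs vs s2's, by General Rowe's action — R1: 8>6, R2: 5>4, R3: 8>5, R4: 1>-3.
Every comparison favours s3, so s3 strictly dominates s2.

s3 strictly dominates s2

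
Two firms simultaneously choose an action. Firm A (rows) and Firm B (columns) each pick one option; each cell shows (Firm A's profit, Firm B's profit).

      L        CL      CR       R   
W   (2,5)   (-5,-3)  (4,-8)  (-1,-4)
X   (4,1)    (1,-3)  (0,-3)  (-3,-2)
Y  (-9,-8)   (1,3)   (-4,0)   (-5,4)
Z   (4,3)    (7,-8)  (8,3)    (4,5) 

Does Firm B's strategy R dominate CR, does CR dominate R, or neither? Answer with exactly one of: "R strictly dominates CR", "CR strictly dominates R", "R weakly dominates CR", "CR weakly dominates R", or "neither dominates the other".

R strictly dominates CR

Compare R to CR across each opponent action: W: -4>-8, X: -2>-3, Y: 4>0, Z: 5>3.
Every comparison favours R, so R strictly dominates CR.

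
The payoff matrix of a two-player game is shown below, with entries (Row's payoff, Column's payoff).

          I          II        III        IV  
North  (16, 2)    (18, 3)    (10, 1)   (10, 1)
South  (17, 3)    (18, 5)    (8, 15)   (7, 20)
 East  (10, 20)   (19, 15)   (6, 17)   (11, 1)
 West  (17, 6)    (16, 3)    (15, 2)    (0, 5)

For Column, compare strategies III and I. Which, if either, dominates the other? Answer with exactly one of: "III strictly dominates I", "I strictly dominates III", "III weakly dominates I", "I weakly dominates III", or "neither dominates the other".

III's payoffs vs I's, by Row's action — North: 1<2, South: 15>3, East: 17<20, West: 2<6.
III does better at South but worse at North, East, West; neither strategy dominates the other.

neither dominates the other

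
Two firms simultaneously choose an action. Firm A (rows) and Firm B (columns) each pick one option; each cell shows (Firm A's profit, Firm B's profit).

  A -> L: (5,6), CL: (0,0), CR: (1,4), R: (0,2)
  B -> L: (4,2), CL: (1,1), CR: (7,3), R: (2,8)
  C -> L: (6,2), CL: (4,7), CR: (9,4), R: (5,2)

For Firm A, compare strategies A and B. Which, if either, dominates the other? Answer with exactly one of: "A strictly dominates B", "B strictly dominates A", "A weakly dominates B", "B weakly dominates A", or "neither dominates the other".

Compare A to B across every action of Firm B: L: 5>4, CL: 0<1, CR: 1<7, R: 0<2.
A does better at L but worse at CL, CR, R; neither strategy dominates the other.

neither dominates the other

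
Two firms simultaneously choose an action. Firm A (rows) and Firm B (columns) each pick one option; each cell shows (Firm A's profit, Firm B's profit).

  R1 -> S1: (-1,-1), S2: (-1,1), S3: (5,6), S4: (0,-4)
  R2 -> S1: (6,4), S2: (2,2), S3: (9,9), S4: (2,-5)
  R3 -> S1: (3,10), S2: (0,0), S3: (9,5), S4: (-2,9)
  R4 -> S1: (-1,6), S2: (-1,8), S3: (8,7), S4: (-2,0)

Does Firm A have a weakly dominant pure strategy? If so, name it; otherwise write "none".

R2 vs R1: S1: 6>-1, S2: 2>-1, S3: 9>5, S4: 2>0.
R2 vs R3: S1: 6>3, S2: 2>0, S3: 9=9, S4: 2>-2.
R2 vs R4: S1: 6>-1, S2: 2>-1, S3: 9>8, S4: 2>-2.
R2 is at least as good as every other strategy against every opponent action, so it is weakly dominant.

R2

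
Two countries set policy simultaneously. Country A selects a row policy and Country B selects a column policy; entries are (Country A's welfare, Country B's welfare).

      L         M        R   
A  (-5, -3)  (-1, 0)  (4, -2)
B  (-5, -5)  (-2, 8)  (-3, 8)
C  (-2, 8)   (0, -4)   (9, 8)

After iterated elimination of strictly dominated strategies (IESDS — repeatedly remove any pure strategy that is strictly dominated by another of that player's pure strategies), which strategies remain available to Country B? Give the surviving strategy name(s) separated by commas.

L, R

Row A is eliminated: C beats it against every remaining column (L: -2>-5, M: 0>-1, R: 9>4).
For Country A, C strictly dominates B on the remaining columns (L: -2>-5, M: 0>-2, R: 9>-3); eliminate B.
Country B's strategy M is strictly dominated by L (C: 8>-4) and is removed.
Among the remaining strategies, none is strictly dominated by another pure strategy of the same player, so the elimination stops.
Surviving strategies — Country A: {C}; Country B: {L, R}.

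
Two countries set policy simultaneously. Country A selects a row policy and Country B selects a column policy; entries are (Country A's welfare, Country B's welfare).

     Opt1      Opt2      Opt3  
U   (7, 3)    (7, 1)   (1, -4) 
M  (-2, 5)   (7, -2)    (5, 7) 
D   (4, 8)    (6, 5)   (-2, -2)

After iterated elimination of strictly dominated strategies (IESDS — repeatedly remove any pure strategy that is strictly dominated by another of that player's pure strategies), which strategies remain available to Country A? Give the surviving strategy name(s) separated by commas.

U, M

Row D is eliminated: U beats it against every remaining column (Opt1: 7>4, Opt2: 7>6, Opt3: 1>-2).
Column Opt2 is eliminated: Opt1 beats it against every remaining row (U: 3>1, M: 5>-2).
Among the remaining strategies, none is strictly dominated by another pure strategy of the same player, so the elimination stops.
Surviving strategies — Country A: {U, M}; Country B: {Opt1, Opt3}.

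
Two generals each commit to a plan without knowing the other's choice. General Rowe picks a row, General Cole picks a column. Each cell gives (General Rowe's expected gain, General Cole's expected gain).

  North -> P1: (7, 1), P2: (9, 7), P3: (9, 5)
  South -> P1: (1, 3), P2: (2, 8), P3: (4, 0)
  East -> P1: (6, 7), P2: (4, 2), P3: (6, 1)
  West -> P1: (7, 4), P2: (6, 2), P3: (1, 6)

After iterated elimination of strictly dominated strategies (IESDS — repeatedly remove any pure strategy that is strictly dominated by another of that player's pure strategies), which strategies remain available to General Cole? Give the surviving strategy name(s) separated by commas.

For General Rowe, North strictly dominates South on the remaining columns (P1: 7>1, P2: 9>2, P3: 9>4); eliminate South.
For General Rowe, North strictly dominates East on the remaining columns (P1: 7>6, P2: 9>4, P3: 9>6); eliminate East.
General Cole's strategy P1 is strictly dominated by P3 (North: 5>1, West: 6>4) and is removed.
For General Rowe, North strictly dominates West on the remaining columns (P2: 9>6, P3: 9>1); eliminate West.
General Cole's strategy P3 is strictly dominated by P2 (North: 7>5) and is removed.
Among the remaining strategies, none is strictly dominated by another pure strategy of the same player, so the elimination stops.
Surviving strategies — General Rowe: {North}; General Cole: {P2}.

P2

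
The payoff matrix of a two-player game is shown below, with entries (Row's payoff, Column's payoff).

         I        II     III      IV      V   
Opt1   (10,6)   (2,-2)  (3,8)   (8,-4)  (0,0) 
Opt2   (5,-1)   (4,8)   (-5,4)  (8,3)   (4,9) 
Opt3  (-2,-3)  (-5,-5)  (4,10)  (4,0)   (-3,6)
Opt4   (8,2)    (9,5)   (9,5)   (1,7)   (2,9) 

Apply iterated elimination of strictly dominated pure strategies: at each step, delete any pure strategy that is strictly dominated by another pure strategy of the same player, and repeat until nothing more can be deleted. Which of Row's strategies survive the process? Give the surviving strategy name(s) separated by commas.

Opt2

Column I is eliminated: III beats it against every remaining row (Opt1: 8>6, Opt2: 4>-1, Opt3: 10>-3, Opt4: 5>2).
For Column, V strictly dominates II on the remaining rows (Opt1: 0>-2, Opt2: 9>8, Opt3: 6>-5, Opt4: 9>5); eliminate II.
For Column, V strictly dominates IV on the remaining rows (Opt1: 0>-4, Opt2: 9>3, Opt3: 6>0, Opt4: 9>7); eliminate IV.
Row's strategy Opt1 is strictly dominated by Opt4 (III: 9>3, V: 2>0) and is removed.
For Row, Opt4 strictly dominates Opt3 on the remaining columns (III: 9>4, V: 2>-3); eliminate Opt3.
For Column, V strictly dominates III on the remaining rows (Opt2: 9>4, Opt4: 9>5); eliminate III.
Row's strategy Opt4 is strictly dominated by Opt2 (V: 4>2) and is removed.
Among the remaining strategies, none is strictly dominated by another pure strategy of the same player, so the elimination stops.
Surviving strategies — Row: {Opt2}; Column: {V}.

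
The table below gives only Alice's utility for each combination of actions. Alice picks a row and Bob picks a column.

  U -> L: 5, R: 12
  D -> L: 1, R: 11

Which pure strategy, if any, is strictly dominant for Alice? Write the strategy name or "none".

U

U vs D: L: 5>1, R: 12>11.
U strictly beats every other strategy against every opponent action, so it is strictly dominant.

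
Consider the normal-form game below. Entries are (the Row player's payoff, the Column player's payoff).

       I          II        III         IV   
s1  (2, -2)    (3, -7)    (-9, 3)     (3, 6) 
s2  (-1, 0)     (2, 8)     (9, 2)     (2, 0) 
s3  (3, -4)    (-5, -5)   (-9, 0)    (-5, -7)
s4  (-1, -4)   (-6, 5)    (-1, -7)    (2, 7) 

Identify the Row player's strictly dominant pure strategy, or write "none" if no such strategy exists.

none

s1 fails to dominate s2 at III (-9<9).
s2 fails to dominate s1 at I (-1<2).
s3 fails to dominate s1 at II (-5<3).
s4 fails to dominate s1 at I (-1<2).
No single strategy dominates all the others.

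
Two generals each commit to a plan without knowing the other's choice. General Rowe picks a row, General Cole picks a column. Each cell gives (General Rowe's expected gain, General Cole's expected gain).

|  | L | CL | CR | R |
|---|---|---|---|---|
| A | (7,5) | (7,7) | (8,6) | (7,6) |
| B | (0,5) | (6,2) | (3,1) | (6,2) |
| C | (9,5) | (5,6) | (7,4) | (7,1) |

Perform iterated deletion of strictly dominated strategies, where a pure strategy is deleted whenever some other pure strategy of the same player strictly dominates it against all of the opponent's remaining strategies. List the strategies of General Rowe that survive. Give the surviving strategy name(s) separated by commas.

Row B is eliminated: A beats it against every remaining column (L: 7>0, CL: 7>6, CR: 8>3, R: 7>6).
For General Cole, CL strictly dominates L on the remaining rows (A: 7>5, C: 6>5); eliminate L.
For General Cole, CL strictly dominates CR on the remaining rows (A: 7>6, C: 6>4); eliminate CR.
General Cole's strategy R is strictly dominated by CL (A: 7>6, C: 6>1) and is removed.
General Rowe's strategy C is strictly dominated by A (CL: 7>5) and is removed.
Among the remaining strategies, none is strictly dominated by another pure strategy of the same player, so the elimination stops.
Surviving strategies — General Rowe: {A}; General Cole: {CL}.

A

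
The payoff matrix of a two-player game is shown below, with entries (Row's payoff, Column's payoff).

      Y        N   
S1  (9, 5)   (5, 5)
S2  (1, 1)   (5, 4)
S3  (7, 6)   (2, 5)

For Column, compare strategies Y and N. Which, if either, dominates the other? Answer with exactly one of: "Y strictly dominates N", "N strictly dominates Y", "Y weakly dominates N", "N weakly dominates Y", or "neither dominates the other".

Y's payoffs vs N's, by Row's action — S1: 5=5, S2: 1<4, S3: 6>5.
Y does better at S3 but worse at S2; neither strategy dominates the other.

neither dominates the other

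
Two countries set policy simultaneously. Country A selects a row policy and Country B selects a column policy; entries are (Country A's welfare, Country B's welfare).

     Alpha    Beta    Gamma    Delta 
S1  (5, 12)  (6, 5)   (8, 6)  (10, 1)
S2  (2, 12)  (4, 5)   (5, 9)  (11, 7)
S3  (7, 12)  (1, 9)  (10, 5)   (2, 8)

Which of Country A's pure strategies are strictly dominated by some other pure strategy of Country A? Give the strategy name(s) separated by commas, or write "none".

Nothing dominates S1: S2 at Alpha (5>2); S3 at Beta (6>1).
S2 is not dominated — it holds its own against S1 at Delta (11>10); S3 at Beta (4>1).
S3 is not dominated — it holds its own against S1 at Alpha (7>5); S2 at Alpha (7>2).

none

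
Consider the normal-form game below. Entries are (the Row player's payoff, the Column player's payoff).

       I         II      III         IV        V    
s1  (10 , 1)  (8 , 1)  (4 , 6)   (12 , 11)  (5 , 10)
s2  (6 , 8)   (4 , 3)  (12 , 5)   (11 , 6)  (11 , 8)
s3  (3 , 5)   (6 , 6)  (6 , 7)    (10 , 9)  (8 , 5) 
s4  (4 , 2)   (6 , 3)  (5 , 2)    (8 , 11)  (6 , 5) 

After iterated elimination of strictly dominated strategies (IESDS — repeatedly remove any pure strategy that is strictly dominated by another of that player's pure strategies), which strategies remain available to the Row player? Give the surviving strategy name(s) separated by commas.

For the Column player, IV strictly dominates II on the remaining rows (s1: 11>1, s2: 6>3, s3: 9>6, s4: 11>3); eliminate II.
Row s3 is eliminated: s2 beats it against every remaining column (I: 6>3, III: 12>6, IV: 11>10, V: 11>8).
Row s4 is eliminated: s2 beats it against every remaining column (I: 6>4, III: 12>5, IV: 11>8, V: 11>6).
Column III is eliminated: IV beats it against every remaining row (s1: 11>6, s2: 6>5).
Among the remaining strategies, none is strictly dominated by another pure strategy of the same player, so the elimination stops.
Surviving strategies — the Row player: {s1, s2}; the Column player: {I, IV, V}.

s1, s2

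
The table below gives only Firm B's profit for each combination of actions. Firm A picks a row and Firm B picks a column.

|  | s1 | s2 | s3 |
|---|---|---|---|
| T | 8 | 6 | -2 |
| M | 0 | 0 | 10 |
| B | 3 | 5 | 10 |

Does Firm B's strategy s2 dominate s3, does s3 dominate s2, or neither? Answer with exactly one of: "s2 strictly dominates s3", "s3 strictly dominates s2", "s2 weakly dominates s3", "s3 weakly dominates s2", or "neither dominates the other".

neither dominates the other

s2's payoffs vs s3's, by Firm A's action — T: 6>-2, M: 0<10, B: 5<10.
s2 does better at T but worse at M, B; neither strategy dominates the other.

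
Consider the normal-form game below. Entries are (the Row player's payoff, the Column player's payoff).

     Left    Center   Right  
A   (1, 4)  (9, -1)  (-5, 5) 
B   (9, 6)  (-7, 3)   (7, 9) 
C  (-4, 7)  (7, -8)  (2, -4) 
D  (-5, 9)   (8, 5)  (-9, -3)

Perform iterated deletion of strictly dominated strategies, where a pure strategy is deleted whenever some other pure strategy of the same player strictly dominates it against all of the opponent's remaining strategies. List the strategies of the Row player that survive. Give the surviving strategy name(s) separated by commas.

The Row player's strategy D is strictly dominated by A (Left: 1>-5, Center: 9>8, Right: -5>-9) and is removed.
For the Column player, Left strictly dominates Center on the remaining rows (A: 4>-1, B: 6>3, C: 7>-8); eliminate Center.
For the Row player, B strictly dominates A on the remaining columns (Left: 9>1, Right: 7>-5); eliminate A.
Row C is eliminated: B beats it against every remaining column (Left: 9>-4, Right: 7>2).
For the Column player, Right strictly dominates Left on the remaining rows (B: 9>6); eliminate Left.
Among the remaining strategies, none is strictly dominated by another pure strategy of the same player, so the elimination stops.
Surviving strategies — the Row player: {B}; the Column player: {Right}.

B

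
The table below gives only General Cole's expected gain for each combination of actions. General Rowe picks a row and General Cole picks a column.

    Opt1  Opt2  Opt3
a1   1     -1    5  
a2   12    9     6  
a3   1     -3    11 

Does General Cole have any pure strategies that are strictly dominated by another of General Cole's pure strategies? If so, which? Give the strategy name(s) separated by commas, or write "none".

Opt1: no other strategy beats it everywhere (Opt2 at a1 (1>-1); Opt3 at a2 (12>6)).
Opt2 is strictly dominated by Opt1 (a1: 1>-1, a2: 12>9, a3: 1>-3).
Opt3 is not dominated — it holds its own against Opt1 at a1 (5>1); Opt2 at a1 (5>-1).

Opt2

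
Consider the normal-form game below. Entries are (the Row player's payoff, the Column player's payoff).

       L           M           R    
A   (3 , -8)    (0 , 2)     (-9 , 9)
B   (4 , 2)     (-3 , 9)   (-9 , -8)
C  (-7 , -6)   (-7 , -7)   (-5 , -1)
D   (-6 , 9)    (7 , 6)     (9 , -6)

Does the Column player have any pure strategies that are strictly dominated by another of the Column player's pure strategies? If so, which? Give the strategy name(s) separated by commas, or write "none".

none

Nothing dominates L: M at C (-6>-7); R at B (2>-8).
M is not dominated — it holds its own against L at A (2>-8); R at B (9>-8).
Nothing dominates R: L at A (9>-8); M at A (9>2).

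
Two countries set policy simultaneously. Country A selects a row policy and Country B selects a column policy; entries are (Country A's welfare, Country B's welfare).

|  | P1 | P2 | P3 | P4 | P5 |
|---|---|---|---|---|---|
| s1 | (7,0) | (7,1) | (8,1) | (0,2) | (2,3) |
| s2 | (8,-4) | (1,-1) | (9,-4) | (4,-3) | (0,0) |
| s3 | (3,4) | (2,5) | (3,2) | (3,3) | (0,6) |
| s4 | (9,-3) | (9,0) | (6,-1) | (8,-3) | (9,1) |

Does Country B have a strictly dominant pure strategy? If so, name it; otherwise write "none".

P5 vs P1: s1: 3>0, s2: 0>-4, s3: 6>4, s4: 1>-3.
P5 vs P2: s1: 3>1, s2: 0>-1, s3: 6>5, s4: 1>0.
P5 vs P3: s1: 3>1, s2: 0>-4, s3: 6>2, s4: 1>-1.
P5 vs P4: s1: 3>2, s2: 0>-3, s3: 6>3, s4: 1>-3.
P5 strictly beats every other strategy against every opponent action, so it is strictly dominant.

P5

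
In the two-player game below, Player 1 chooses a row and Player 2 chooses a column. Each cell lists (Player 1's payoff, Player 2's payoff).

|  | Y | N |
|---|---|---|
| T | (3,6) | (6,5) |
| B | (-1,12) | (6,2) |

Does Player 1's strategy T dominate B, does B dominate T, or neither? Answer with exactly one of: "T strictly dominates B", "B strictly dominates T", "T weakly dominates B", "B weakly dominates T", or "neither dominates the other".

Compare T to B across each choice by Player 2: Y: 3>-1, N: 6=6.
T is at least as good everywhere and strictly better somewhere (tied only at N), so T weakly but not strictly dominates B.

T weakly dominates B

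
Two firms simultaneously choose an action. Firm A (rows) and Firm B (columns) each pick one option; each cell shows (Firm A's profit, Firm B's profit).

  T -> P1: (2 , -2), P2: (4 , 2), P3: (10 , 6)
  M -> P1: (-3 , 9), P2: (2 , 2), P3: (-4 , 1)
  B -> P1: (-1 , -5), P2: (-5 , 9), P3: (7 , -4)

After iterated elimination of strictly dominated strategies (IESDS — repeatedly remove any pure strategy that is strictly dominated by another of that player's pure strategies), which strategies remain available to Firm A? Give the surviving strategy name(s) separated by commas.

T

Firm A's strategy M is strictly dominated by T (P1: 2>-3, P2: 4>2, P3: 10>-4) and is removed.
Row B is eliminated: T beats it against every remaining column (P1: 2>-1, P2: 4>-5, P3: 10>7).
For Firm B, P2 strictly dominates P1 on the remaining rows (T: 2>-2); eliminate P1.
For Firm B, P3 strictly dominates P2 on the remaining rows (T: 6>2); eliminate P2.
Among the remaining strategies, none is strictly dominated by another pure strategy of the same player, so the elimination stops.
Surviving strategies — Firm A: {T}; Firm B: {P3}.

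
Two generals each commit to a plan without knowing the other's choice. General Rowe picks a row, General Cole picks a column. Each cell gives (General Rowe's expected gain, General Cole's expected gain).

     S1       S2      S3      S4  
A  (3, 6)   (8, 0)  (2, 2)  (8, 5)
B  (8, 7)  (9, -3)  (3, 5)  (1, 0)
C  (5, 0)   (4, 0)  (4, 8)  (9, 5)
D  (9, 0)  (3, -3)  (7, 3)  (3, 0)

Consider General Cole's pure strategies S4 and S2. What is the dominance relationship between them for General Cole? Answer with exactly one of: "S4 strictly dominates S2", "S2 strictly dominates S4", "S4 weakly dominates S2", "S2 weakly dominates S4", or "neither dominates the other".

Compare S4 to S2 across each choice by General Rowe: A: 5>0, B: 0>-3, C: 5>0, D: 0>-3.
Every comparison favours S4, so S4 strictly dominates S2.

S4 strictly dominates S2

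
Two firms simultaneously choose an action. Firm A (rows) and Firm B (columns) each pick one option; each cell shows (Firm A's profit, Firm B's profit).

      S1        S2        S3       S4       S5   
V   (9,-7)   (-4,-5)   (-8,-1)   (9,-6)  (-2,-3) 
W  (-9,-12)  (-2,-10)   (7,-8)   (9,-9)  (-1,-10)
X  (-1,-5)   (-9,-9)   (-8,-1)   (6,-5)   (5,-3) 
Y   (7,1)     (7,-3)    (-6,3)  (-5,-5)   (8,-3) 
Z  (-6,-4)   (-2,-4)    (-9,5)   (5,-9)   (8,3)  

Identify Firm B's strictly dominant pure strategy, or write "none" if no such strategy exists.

S3 vs S1: V: -1>-7, W: -8>-12, X: -1>-5, Y: 3>1, Z: 5>-4.
S3 vs S2: V: -1>-5, W: -8>-10, X: -1>-9, Y: 3>-3, Z: 5>-4.
S3 vs S4: V: -1>-6, W: -8>-9, X: -1>-5, Y: 3>-5, Z: 5>-9.
S3 vs S5: V: -1>-3, W: -8>-10, X: -1>-3, Y: 3>-3, Z: 5>3.
S3 strictly beats every other strategy against every opponent action, so it is strictly dominant.

S3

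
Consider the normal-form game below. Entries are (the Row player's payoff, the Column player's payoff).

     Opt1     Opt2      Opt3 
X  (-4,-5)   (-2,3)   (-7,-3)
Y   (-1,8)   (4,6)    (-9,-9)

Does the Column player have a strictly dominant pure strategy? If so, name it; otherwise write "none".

none

Opt1 fails to dominate Opt2 at X (-5<3).
Opt2 fails to dominate Opt1 at Y (6<8).
Opt3 fails to dominate Opt1 at Y (-9<8).
No single strategy dominates all the others.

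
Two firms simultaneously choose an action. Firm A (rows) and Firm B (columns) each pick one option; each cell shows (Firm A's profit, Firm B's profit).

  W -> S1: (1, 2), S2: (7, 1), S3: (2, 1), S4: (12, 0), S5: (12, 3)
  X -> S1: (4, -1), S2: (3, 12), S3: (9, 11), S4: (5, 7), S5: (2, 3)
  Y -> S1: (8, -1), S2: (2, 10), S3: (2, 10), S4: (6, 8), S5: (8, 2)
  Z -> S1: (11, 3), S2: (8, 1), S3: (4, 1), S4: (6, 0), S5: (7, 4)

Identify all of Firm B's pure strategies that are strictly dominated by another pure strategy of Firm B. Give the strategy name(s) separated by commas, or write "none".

S1: dominated, since S5 does at least as well everywhere (W: 3>2, X: 3>-1, Y: 2>-1, Z: 4>3).
S2: no other strategy beats it everywhere (S1 at X (12>-1); S3 at W (1=1); S4 at W (1>0); S5 at X (12>3)).
Nothing dominates S3: S1 at X (11>-1); S2 at W (1=1); S4 at W (1>0); S5 at X (11>3).
S2 strictly dominates S4 — W: 1>0, X: 12>7, Y: 10>8, Z: 1>0.
S5 is not dominated — it holds its own against S1 at W (3>2); S2 at W (3>1); S3 at W (3>1); S4 at W (3>0).

S1, S4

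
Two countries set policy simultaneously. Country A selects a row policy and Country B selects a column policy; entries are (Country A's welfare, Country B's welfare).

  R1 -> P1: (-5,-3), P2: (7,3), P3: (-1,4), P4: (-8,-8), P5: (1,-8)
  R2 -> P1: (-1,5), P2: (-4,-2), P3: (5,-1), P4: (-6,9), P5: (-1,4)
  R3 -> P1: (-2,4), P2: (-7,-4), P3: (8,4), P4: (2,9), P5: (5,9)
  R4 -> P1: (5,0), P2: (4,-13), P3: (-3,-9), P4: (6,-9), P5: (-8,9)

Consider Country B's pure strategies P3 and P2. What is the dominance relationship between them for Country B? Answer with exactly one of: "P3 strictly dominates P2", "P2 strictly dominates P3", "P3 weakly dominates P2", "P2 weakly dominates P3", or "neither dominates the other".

Compare P3 to P2 across every action of Country A: R1: 4>3, R2: -1>-2, R3: 4>-4, R4: -9>-13.
P3 gives a strictly higher payoff against every action of Country A, so P3 strictly dominates P2.

P3 strictly dominates P2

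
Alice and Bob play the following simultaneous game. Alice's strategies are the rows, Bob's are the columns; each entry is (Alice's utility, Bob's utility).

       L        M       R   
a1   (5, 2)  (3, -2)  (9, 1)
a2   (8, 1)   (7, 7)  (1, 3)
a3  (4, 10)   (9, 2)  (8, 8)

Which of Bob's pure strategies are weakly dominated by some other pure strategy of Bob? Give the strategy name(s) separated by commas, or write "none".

Nothing dominates L: M at a1 (2>-2); R at a1 (2>1).
Nothing dominates M: L at a2 (7>1); R at a2 (7>3).
R is not dominated — it holds its own against L at a2 (3>1); M at a1 (1>-2).

none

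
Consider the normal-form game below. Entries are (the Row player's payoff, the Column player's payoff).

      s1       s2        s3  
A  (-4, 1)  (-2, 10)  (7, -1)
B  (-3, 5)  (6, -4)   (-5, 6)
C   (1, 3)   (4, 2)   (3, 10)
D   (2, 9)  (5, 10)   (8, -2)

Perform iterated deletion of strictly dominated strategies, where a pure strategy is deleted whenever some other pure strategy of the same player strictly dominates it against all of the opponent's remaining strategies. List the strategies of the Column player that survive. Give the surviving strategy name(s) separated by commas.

The Row player's strategy A is strictly dominated by D (s1: 2>-4, s2: 5>-2, s3: 8>7) and is removed.
Row C is eliminated: D beats it against every remaining column (s1: 2>1, s2: 5>4, s3: 8>3).
Among the remaining strategies, none is strictly dominated by another pure strategy of the same player, so the elimination stops.
Surviving strategies — the Row player: {B, D}; the Column player: {s1, s2, s3}.

s1, s2, s3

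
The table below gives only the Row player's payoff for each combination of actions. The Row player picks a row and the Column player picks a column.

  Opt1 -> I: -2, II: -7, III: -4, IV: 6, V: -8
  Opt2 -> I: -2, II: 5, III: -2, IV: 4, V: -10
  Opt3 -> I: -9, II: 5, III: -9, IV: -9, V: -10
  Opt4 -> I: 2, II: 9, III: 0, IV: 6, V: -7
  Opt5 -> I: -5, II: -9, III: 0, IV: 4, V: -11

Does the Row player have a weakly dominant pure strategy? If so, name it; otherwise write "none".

Opt4 vs Opt1: I: 2>-2, II: 9>-7, III: 0>-4, IV: 6=6, V: -7>-8.
Opt4 vs Opt2: I: 2>-2, II: 9>5, III: 0>-2, IV: 6>4, V: -7>-10.
Opt4 vs Opt3: I: 2>-9, II: 9>5, III: 0>-9, IV: 6>-9, V: -7>-10.
Opt4 vs Opt5: I: 2>-5, II: 9>-9, III: 0=0, IV: 6>4, V: -7>-11.
Opt4 is at least as good as every other strategy against every opponent action, so it is weakly dominant.

Opt4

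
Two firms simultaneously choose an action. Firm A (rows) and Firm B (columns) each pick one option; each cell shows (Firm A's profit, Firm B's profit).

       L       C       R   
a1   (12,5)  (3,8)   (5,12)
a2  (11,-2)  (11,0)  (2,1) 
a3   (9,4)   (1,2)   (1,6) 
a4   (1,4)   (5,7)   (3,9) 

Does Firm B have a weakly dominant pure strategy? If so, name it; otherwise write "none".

R

R vs L: a1: 12>5, a2: 1>-2, a3: 6>4, a4: 9>4.
R vs C: a1: 12>8, a2: 1>0, a3: 6>2, a4: 9>7.
R is at least as good as every other strategy against every opponent action, so it is weakly dominant.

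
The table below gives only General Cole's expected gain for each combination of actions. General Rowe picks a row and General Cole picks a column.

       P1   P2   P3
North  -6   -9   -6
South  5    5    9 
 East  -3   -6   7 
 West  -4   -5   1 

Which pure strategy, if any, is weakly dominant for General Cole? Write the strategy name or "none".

P3 vs P1: North: -6=-6, South: 9>5, East: 7>-3, West: 1>-4.
P3 vs P2: North: -6>-9, South: 9>5, East: 7>-6, West: 1>-5.
P3 is at least as good as every other strategy against every opponent action, so it is weakly dominant.

P3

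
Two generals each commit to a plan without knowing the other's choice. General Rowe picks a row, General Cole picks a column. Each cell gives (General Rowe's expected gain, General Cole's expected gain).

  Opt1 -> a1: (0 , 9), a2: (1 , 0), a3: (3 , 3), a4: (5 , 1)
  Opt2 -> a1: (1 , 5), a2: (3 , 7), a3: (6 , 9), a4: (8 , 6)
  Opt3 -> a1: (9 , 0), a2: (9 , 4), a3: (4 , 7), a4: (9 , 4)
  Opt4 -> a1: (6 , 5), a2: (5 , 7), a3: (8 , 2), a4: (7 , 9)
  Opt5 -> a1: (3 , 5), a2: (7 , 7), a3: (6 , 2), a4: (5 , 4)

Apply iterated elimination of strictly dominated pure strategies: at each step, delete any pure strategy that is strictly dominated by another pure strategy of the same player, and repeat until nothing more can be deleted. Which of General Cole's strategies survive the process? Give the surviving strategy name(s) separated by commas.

a2, a3, a4

General Rowe's strategy Opt1 is strictly dominated by Opt2 (a1: 1>0, a2: 3>1, a3: 6>3, a4: 8>5) and is removed.
Column a1 is eliminated: a2 beats it against every remaining row (Opt2: 7>5, Opt3: 4>0, Opt4: 7>5, Opt5: 7>5).
Among the remaining strategies, none is strictly dominated by another pure strategy of the same player, so the elimination stops.
Surviving strategies — General Rowe: {Opt2, Opt3, Opt4, Opt5}; General Cole: {a2, a3, a4}.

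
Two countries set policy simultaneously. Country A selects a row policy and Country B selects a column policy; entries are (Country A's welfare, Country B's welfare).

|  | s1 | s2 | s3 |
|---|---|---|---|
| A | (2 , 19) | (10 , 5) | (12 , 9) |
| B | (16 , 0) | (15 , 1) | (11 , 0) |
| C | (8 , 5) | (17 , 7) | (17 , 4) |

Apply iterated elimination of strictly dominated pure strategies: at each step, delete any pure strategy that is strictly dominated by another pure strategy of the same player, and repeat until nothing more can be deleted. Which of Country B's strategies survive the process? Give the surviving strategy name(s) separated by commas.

s2

Country A's strategy A is strictly dominated by C (s1: 8>2, s2: 17>10, s3: 17>12) and is removed.
Country B's strategy s1 is strictly dominated by s2 (B: 1>0, C: 7>5) and is removed.
For Country A, C strictly dominates B on the remaining columns (s2: 17>15, s3: 17>11); eliminate B.
Country B's strategy s3 is strictly dominated by s2 (C: 7>4) and is removed.
Among the remaining strategies, none is strictly dominated by another pure strategy of the same player, so the elimination stops.
Surviving strategies — Country A: {C}; Country B: {s2}.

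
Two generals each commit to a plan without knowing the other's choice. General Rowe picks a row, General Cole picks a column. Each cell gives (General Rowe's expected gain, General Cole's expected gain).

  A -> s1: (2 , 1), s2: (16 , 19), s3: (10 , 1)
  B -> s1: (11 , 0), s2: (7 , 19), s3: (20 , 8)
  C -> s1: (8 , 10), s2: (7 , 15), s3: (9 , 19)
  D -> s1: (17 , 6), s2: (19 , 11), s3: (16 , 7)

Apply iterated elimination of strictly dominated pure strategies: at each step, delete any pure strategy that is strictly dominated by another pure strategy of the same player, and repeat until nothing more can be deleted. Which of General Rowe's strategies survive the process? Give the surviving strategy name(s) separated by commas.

D

For General Rowe, D strictly dominates A on the remaining columns (s1: 17>2, s2: 19>16, s3: 16>10); eliminate A.
General Rowe's strategy C is strictly dominated by D (s1: 17>8, s2: 19>7, s3: 16>9) and is removed.
Column s1 is eliminated: s2 beats it against every remaining row (B: 19>0, D: 11>6).
Column s3 is eliminated: s2 beats it against every remaining row (B: 19>8, D: 11>7).
Row B is eliminated: D beats it against every remaining column (s2: 19>7).
Among the remaining strategies, none is strictly dominated by another pure strategy of the same player, so the elimination stops.
Surviving strategies — General Rowe: {D}; General Cole: {s2}.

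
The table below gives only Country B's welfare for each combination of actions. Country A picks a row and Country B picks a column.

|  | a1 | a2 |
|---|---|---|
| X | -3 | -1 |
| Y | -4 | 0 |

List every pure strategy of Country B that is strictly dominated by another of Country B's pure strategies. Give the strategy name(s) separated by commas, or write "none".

a1: dominated, since a2 does at least as well everywhere (X: -1>-3, Y: 0>-4).
Nothing dominates a2: a1 at X (-1>-3).

a1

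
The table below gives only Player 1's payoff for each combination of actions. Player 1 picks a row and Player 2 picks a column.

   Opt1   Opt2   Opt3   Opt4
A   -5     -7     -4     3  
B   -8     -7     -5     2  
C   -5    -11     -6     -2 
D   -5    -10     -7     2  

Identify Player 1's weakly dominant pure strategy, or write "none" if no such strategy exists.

A vs B: Opt1: -5>-8, Opt2: -7=-7, Opt3: -4>-5, Opt4: 3>2.
A vs C: Opt1: -5=-5, Opt2: -7>-11, Opt3: -4>-6, Opt4: 3>-2.
A vs D: Opt1: -5=-5, Opt2: -7>-10, Opt3: -4>-7, Opt4: 3>2.
A is at least as good as every other strategy against every opponent action, so it is weakly dominant.

A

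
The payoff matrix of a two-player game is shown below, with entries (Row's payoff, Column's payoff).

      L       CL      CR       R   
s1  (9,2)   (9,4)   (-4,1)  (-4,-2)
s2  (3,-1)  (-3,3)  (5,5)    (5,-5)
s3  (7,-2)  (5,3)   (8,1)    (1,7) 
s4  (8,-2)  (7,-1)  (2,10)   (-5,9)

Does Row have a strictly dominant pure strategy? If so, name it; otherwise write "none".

s1 fails to dominate s2 at CR (-4<5).
s2 fails to dominate s1 at L (3<9).
s3 fails to dominate s1 at L (7<9).
s4 fails to dominate s1 at L (8<9).
No single strategy dominates all the others.

none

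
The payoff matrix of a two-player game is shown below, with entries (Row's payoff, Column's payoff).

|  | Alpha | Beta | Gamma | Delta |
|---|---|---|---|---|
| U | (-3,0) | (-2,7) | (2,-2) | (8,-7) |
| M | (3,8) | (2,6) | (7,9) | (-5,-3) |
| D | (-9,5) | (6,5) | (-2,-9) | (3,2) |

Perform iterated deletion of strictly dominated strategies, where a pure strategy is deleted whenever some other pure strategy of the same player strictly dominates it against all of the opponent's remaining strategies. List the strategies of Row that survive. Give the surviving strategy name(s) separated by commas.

Column's strategy Delta is strictly dominated by Alpha (U: 0>-7, M: 8>-3, D: 5>2) and is removed.
Row U is eliminated: M beats it against every remaining column (Alpha: 3>-3, Beta: 2>-2, Gamma: 7>2).
Among the remaining strategies, none is strictly dominated by another pure strategy of the same player, so the elimination stops.
Surviving strategies — Row: {M, D}; Column: {Alpha, Beta, Gamma}.

M, D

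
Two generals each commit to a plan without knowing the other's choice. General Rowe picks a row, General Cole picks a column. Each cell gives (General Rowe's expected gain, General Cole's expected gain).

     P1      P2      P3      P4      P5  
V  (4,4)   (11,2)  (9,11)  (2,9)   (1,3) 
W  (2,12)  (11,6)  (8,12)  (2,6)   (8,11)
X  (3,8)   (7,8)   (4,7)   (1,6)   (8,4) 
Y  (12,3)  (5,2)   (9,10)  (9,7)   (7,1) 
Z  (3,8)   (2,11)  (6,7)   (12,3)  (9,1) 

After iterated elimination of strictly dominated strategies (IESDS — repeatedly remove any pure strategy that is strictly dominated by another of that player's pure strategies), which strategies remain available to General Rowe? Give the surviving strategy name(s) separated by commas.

V, Y

For General Cole, P3 strictly dominates P4 on the remaining rows (V: 11>9, W: 12>6, X: 7>6, Y: 10>7, Z: 7>3); eliminate P4.
Column P5 is eliminated: P1 beats it against every remaining row (V: 4>3, W: 12>11, X: 8>4, Y: 3>1, Z: 8>1).
General Rowe's strategy X is strictly dominated by V (P1: 4>3, P2: 11>7, P3: 9>4) and is removed.
Row Z is eliminated: V beats it against every remaining column (P1: 4>3, P2: 11>2, P3: 9>6).
Column P2 is eliminated: P1 beats it against every remaining row (V: 4>2, W: 12>6, Y: 3>2).
Row W is eliminated: V beats it against every remaining column (P1: 4>2, P3: 9>8).
General Cole's strategy P1 is strictly dominated by P3 (V: 11>4, Y: 10>3) and is removed.
Among the remaining strategies, none is strictly dominated by another pure strategy of the same player, so the elimination stops.
Surviving strategies — General Rowe: {V, Y}; General Cole: {P3}.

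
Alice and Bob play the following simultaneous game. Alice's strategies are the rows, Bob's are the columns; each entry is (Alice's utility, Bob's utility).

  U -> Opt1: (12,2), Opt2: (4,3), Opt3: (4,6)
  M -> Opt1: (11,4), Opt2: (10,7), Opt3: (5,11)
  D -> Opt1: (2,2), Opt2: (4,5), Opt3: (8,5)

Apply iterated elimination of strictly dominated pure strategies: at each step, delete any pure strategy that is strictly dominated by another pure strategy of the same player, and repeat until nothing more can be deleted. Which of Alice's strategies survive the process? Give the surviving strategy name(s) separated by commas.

Column Opt1 is eliminated: Opt2 beats it against every remaining row (U: 3>2, M: 7>4, D: 5>2).
Row U is eliminated: M beats it against every remaining column (Opt2: 10>4, Opt3: 5>4).
Among the remaining strategies, none is strictly dominated by another pure strategy of the same player, so the elimination stops.
Surviving strategies — Alice: {M, D}; Bob: {Opt2, Opt3}.

M, D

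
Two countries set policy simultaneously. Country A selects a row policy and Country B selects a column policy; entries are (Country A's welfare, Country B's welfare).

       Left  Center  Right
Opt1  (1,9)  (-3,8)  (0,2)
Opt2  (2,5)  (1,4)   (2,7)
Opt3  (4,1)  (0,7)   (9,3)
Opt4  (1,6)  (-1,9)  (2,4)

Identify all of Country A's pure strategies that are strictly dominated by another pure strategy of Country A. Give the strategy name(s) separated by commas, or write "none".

Opt1: dominated, since Opt2 does at least as well everywhere (Left: 2>1, Center: 1>-3, Right: 2>0).
Opt2: no other strategy beats it everywhere (Opt1 at Left (2>1); Opt3 at Center (1>0); Opt4 at Left (2>1)).
Opt3: no other strategy beats it everywhere (Opt1 at Left (4>1); Opt2 at Left (4>2); Opt4 at Left (4>1)).
Opt3 strictly dominates Opt4 — Left: 4>1, Center: 0>-1, Right: 9>2.

Opt1, Opt4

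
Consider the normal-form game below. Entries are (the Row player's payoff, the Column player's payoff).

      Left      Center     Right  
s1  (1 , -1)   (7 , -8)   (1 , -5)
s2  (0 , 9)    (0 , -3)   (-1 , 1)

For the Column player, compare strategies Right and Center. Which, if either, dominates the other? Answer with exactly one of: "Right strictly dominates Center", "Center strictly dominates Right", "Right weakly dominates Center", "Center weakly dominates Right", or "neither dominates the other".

Right's payoffs vs Center's, by the Row player's action — s1: -5>-8, s2: 1>-3.
Every comparison favours Right, so Right strictly dominates Center.

Right strictly dominates Center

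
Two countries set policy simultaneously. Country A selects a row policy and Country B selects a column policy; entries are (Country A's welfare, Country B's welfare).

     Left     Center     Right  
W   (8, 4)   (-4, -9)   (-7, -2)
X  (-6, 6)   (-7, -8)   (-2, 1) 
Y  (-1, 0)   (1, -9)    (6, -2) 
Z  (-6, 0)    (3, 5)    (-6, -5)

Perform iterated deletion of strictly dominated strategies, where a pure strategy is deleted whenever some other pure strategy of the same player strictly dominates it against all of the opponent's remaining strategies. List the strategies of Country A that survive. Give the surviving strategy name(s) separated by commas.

For Country A, Y strictly dominates X on the remaining columns (Left: -1>-6, Center: 1>-7, Right: 6>-2); eliminate X.
For Country B, Left strictly dominates Right on the remaining rows (W: 4>-2, Y: 0>-2, Z: 0>-5); eliminate Right.
Among the remaining strategies, none is strictly dominated by another pure strategy of the same player, so the elimination stops.
Surviving strategies — Country A: {W, Y, Z}; Country B: {Left, Center}.

W, Y, Z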